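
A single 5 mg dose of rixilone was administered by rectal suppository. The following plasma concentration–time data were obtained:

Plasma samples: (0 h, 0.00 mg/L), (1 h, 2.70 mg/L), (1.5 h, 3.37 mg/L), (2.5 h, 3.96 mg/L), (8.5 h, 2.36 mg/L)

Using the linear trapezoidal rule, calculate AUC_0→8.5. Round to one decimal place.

AUC = 25.5 mg/L·h

Trapezoidal AUC_0→8.5:
  [0→1]: (0.00+2.70)/2 × 1 = 1.35
  [1→1.5]: (2.70+3.37)/2 × 0.5 = 1.5175
  [1.5→2.5]: (3.37+3.96)/2 × 1 = 3.665
  [2.5→8.5]: (3.96+2.36)/2 × 6 = 18.96
  Sum = 25.4925 mg/L·h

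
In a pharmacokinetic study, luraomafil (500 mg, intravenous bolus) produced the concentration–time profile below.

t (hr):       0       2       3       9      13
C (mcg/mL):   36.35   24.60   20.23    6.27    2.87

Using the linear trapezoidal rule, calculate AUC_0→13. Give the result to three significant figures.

Trapezoidal AUC_0→13:
  [0→2]: (36.35+24.60)/2 × 2 = 60.95
  [2→3]: (24.60+20.23)/2 × 1 = 22.415
  [3→9]: (20.23+6.27)/2 × 6 = 79.5
  [9→13]: (6.27+2.87)/2 × 4 = 18.28
  Sum = 181.145 mcg/mL·hr

AUC = 181 mcg/mL·hr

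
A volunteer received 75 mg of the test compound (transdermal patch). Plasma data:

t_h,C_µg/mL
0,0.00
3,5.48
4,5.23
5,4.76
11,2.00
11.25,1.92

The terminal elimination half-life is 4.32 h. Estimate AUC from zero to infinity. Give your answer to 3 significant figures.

AUC = 51.3 µg/mL·h

Trapezoidal AUC_0→11.25:
  [0→3]: (0.00+5.48)/2 × 3 = 8.22
  [3→4]: (5.48+5.23)/2 × 1 = 5.355
  [4→5]: (5.23+4.76)/2 × 1 = 4.995
  [5→11]: (4.76+2.00)/2 × 6 = 20.28
  [11→11.25]: (2.00+1.92)/2 × 0.25 = 0.49
  Sum = 39.34 µg/mL·h
k_e = ln2 / t½ = 0.693147 / 4.32 = 0.1605 h^-1
Extrapolated tail: C_last / k_e = 1.92 / 0.1605 = 11.963
AUC_0→∞ = 39.34 + 11.963 = 51.303 µg/mL·h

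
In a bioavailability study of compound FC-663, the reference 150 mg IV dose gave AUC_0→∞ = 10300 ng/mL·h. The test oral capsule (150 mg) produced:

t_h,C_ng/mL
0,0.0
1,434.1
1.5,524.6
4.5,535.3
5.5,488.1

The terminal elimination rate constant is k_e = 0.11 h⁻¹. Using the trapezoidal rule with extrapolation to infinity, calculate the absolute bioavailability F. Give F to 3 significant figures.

Trapezoidal AUC_0→5.5 (oral capsule):
  [0→1]: (0.0+434.1)/2 × 1 = 217.05
  [1→1.5]: (434.1+524.6)/2 × 0.5 = 239.675
  [1.5→4.5]: (524.6+535.3)/2 × 3 = 1589.85
  [4.5→5.5]: (535.3+488.1)/2 × 1 = 511.7
  Sum = 2558.275 ng/mL·h
Tail: C_last/k_e = 488.1/0.11 = 4437.273
AUC_0→∞ (oral capsule) = 2558.275 + 4437.273 = 6995.548 ng/mL·h
F = (AUC_ev/D_ev)/(AUC_iv/D_iv) = (6995.548/150)/(10300/150) = 46.637/68.6667 = 0.6792

F = 0.679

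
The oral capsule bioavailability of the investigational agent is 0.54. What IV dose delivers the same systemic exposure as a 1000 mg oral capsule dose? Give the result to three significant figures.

Systemic exposure from an extravascular dose = F × D_ev, so the equivalent IV dose is F × D_ev.
D_iv = F × D_ev = 0.54 × 1000 = 540 mg

D_iv = 540 mg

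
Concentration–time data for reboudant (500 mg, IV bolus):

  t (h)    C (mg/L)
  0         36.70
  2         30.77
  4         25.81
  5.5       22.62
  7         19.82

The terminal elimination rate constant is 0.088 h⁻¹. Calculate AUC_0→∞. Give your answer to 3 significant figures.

Trapezoidal AUC_0→7:
  [0→2]: (36.70+30.77)/2 × 2 = 67.47
  [2→4]: (30.77+25.81)/2 × 2 = 56.58
  [4→5.5]: (25.81+22.62)/2 × 1.5 = 36.3225
  [5.5→7]: (22.62+19.82)/2 × 1.5 = 31.83
  Sum = 192.2025 mg/L·h
Extrapolated tail: C_last / k_e = 19.82 / 0.088 = 225.227
AUC_0→∞ = 192.2025 + 225.227 = 417.4295 mg/L·h

AUC = 417 mg/L·h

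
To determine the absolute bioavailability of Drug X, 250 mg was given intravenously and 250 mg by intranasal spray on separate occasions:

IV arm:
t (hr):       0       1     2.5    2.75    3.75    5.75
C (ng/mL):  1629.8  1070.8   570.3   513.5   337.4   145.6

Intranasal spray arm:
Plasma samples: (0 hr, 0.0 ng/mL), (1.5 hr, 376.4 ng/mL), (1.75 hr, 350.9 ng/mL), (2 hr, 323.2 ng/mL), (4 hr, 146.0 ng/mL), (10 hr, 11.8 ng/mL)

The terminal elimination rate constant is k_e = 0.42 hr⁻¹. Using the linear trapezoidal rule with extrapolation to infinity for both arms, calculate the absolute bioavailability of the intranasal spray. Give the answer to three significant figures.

F = 0.360

Trapezoidal AUC_0→5.75 (IV):
  [0→1]: (1629.8+1070.8)/2 × 1 = 1350.3
  [1→2.5]: (1070.8+570.3)/2 × 1.5 = 1230.825
  [2.5→2.75]: (570.3+513.5)/2 × 0.25 = 135.475
  [2.75→3.75]: (513.5+337.4)/2 × 1 = 425.45
  [3.75→5.75]: (337.4+145.6)/2 × 2 = 483.0
  Sum = 3625.05 ng/mL·hr
IV tail: 145.6/0.42 = 346.667; AUC_iv,0→∞ = 3625.05 + 346.667 = 3971.717 ng/mL·hr
Trapezoidal AUC_0→10 (intranasal spray):
  [0→1.5]: (0.0+376.4)/2 × 1.5 = 282.3
  [1.5→1.75]: (376.4+350.9)/2 × 0.25 = 90.9125
  [1.75→2]: (350.9+323.2)/2 × 0.25 = 84.2625
  [2→4]: (323.2+146.0)/2 × 2 = 469.2
  [4→10]: (146.0+11.8)/2 × 6 = 473.4
  Sum = 1400.075 ng/mL·hr
intranasal spray tail: 11.8/0.42 = 28.095; AUC_ev,0→∞ = 1400.075 + 28.095 = 1428.17 ng/mL·hr
F = (AUC_ev/D_ev)/(AUC_iv/D_iv) = (1428.17/250)/(3971.717/250) = 5.71268/15.886868 = 0.3596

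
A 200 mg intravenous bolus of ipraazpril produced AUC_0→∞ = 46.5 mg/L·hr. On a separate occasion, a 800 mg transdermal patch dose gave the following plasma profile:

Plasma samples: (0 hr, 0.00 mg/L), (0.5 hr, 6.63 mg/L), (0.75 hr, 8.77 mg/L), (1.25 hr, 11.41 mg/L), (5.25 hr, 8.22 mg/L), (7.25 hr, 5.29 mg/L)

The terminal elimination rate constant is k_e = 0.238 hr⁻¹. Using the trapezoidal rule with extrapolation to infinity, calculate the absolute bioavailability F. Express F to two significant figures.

F = 0.45

Trapezoidal AUC_0→7.25 (transdermal patch):
  [0→0.5]: (0.00+6.63)/2 × 0.5 = 1.6575
  [0.5→0.75]: (6.63+8.77)/2 × 0.25 = 1.925
  [0.75→1.25]: (8.77+11.41)/2 × 0.5 = 5.045
  [1.25→5.25]: (11.41+8.22)/2 × 4 = 39.26
  [5.25→7.25]: (8.22+5.29)/2 × 2 = 13.51
  Sum = 61.3975 mg/L·hr
Tail: C_last/k_e = 5.29/0.238 = 22.227
AUC_0→∞ (transdermal patch) = 61.3975 + 22.227 = 83.6245 mg/L·hr
F = (AUC_ev/D_ev)/(AUC_iv/D_iv) = (83.6245/800)/(46.5/200) = 0.104531/0.2325 = 0.4496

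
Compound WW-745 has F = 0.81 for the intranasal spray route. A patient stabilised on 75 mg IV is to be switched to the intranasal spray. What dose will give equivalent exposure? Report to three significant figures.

For equal systemic exposure: F × D_ev = D_iv
D_ev = D_iv / F = 75 / 0.81 = 92.5926 mg

D_intranasal = 92.6 mg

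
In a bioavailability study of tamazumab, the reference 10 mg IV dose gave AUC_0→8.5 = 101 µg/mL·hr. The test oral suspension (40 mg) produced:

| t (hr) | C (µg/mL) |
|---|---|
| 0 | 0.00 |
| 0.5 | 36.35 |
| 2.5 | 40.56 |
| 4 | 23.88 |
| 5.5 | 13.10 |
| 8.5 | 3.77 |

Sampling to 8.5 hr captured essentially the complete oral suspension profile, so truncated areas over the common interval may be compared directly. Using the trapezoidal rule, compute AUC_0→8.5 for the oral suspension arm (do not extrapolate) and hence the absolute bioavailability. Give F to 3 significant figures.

Trapezoidal AUC_0→8.5 (oral suspension):
  [0→0.5]: (0.00+36.35)/2 × 0.5 = 9.0875
  [0.5→2.5]: (36.35+40.56)/2 × 2 = 76.91
  [2.5→4]: (40.56+23.88)/2 × 1.5 = 48.33
  [4→5.5]: (23.88+13.10)/2 × 1.5 = 27.735
  [5.5→8.5]: (13.10+3.77)/2 × 3 = 25.305
  Sum = 187.3675 µg/mL·hr
F = (AUC_ev/D_ev)/(AUC_iv/D_iv) = (187.3675/40)/(101/10) = 4.6841875/10.1 = 0.4638

F = 0.464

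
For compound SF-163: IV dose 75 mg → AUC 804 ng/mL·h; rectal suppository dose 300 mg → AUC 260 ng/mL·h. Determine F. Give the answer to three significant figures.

F = (AUC_ev / D_ev) / (AUC_iv / D_iv)
  = (260/300) / (804/75)
  = 0.866667 / 10.72 = 0.0808

F = 0.0808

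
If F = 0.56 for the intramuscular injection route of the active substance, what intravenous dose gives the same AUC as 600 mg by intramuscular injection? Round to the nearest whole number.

Systemic exposure from an extravascular dose = F × D_ev, so the equivalent IV dose is F × D_ev.
D_iv = F × D_ev = 0.56 × 600 = 336 mg

D_iv = 336 mg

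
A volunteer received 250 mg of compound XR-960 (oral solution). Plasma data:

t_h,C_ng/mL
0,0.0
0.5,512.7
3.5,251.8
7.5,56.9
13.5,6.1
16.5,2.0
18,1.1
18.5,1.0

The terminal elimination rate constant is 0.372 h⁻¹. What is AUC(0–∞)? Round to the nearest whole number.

Trapezoidal AUC_0→18.5:
  [0→0.5]: (0.0+512.7)/2 × 0.5 = 128.175
  [0.5→3.5]: (512.7+251.8)/2 × 3 = 1146.75
  [3.5→7.5]: (251.8+56.9)/2 × 4 = 617.4
  [7.5→13.5]: (56.9+6.1)/2 × 6 = 189.0
  [13.5→16.5]: (6.1+2.0)/2 × 3 = 12.15
  [16.5→18]: (2.0+1.1)/2 × 1.5 = 2.325
  [18→18.5]: (1.1+1.0)/2 × 0.5 = 0.525
  Sum = 2096.325 ng/mL·h
Extrapolated tail: C_last / k_e = 1.0 / 0.372 = 2.688
AUC_0→∞ = 2096.325 + 2.688 = 2099.013 ng/mL·h

AUC = 2099 ng/mL·h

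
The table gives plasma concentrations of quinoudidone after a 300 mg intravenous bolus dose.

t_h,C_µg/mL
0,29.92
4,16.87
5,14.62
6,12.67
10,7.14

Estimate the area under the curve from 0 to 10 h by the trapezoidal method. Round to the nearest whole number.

AUC = 163 µg/mL·h

Trapezoidal AUC_0→10:
  [0→4]: (29.92+16.87)/2 × 4 = 93.58
  [4→5]: (16.87+14.62)/2 × 1 = 15.745
  [5→6]: (14.62+12.67)/2 × 1 = 13.645
  [6→10]: (12.67+7.14)/2 × 4 = 39.62
  Sum = 162.59 µg/mL·h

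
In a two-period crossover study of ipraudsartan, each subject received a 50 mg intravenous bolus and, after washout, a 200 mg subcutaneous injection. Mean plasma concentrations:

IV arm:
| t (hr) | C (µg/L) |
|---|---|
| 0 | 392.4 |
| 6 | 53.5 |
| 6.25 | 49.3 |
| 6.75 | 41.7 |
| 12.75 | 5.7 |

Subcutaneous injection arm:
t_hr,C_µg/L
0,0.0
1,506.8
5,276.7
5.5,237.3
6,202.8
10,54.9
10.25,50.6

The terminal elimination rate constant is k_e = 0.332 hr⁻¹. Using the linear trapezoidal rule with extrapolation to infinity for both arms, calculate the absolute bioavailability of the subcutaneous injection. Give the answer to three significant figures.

F = 0.447

Trapezoidal AUC_0→12.75 (IV):
  [0→6]: (392.4+53.5)/2 × 6 = 1337.7
  [6→6.25]: (53.5+49.3)/2 × 0.25 = 12.85
  [6.25→6.75]: (49.3+41.7)/2 × 0.5 = 22.75
  [6.75→12.75]: (41.7+5.7)/2 × 6 = 142.2
  Sum = 1515.5 µg/L·hr
IV tail: 5.7/0.332 = 17.169; AUC_iv,0→∞ = 1515.5 + 17.169 = 1532.669 µg/L·hr
Trapezoidal AUC_0→10.25 (subcutaneous injection):
  [0→1]: (0.0+506.8)/2 × 1 = 253.4
  [1→5]: (506.8+276.7)/2 × 4 = 1567.0
  [5→5.5]: (276.7+237.3)/2 × 0.5 = 128.5
  [5.5→6]: (237.3+202.8)/2 × 0.5 = 110.025
  [6→10]: (202.8+54.9)/2 × 4 = 515.4
  [10→10.25]: (54.9+50.6)/2 × 0.25 = 13.1875
  Sum = 2587.5125 µg/L·hr
subcutaneous injection tail: 50.6/0.332 = 152.410; AUC_ev,0→∞ = 2587.5125 + 152.410 = 2739.9225 µg/L·hr
F = (AUC_ev/D_ev)/(AUC_iv/D_iv) = (2739.9225/200)/(1532.669/50) = 13.6996/30.65338 = 0.4469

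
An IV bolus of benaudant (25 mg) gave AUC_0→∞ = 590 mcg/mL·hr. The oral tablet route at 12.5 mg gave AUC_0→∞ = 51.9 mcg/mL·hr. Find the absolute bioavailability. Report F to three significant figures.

F = (AUC_ev / D_ev) / (AUC_iv / D_iv)
  = (51.9/12.5) / (590/25)
  = 4.152 / 23.6 = 0.1759

F = 0.176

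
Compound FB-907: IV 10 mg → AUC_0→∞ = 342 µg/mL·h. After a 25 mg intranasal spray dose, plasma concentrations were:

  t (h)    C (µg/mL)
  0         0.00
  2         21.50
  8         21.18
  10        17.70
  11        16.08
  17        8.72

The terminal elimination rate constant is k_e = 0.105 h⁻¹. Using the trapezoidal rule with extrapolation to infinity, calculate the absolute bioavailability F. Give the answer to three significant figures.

Trapezoidal AUC_0→17 (intranasal spray):
  [0→2]: (0.00+21.50)/2 × 2 = 21.5
  [2→8]: (21.50+21.18)/2 × 6 = 128.04
  [8→10]: (21.18+17.70)/2 × 2 = 38.88
  [10→11]: (17.70+16.08)/2 × 1 = 16.89
  [11→17]: (16.08+8.72)/2 × 6 = 74.4
  Sum = 279.71 µg/mL·h
Tail: C_last/k_e = 8.72/0.105 = 83.048
AUC_0→∞ (intranasal spray) = 279.71 + 83.048 = 362.758 µg/mL·h
F = (AUC_ev/D_ev)/(AUC_iv/D_iv) = (362.758/25)/(342/10) = 14.51032/34.2 = 0.4243

F = 0.424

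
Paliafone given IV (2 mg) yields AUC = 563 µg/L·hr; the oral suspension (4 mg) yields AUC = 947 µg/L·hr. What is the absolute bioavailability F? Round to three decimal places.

F = (AUC_ev / D_ev) / (AUC_iv / D_iv)
  = (947/4) / (563/2)
  = 236.75 / 281.5 = 0.8410

F = 0.841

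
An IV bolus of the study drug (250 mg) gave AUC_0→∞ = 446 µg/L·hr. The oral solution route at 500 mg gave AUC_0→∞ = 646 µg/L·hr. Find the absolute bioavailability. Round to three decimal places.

F = 0.724

F = (AUC_ev / D_ev) / (AUC_iv / D_iv)
  = (646/500) / (446/250)
  = 1.292 / 1.784 = 0.7242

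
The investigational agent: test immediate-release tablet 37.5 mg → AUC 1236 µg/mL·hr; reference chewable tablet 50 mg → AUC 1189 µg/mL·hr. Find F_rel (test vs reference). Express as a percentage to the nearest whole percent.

F_rel = (AUC_test/D_test) / (AUC_ref/D_ref)
      = (1236/37.5) / (1189/50)
      = 32.96 / 23.78 = 1.3860 = 138.60%

F_rel = 139%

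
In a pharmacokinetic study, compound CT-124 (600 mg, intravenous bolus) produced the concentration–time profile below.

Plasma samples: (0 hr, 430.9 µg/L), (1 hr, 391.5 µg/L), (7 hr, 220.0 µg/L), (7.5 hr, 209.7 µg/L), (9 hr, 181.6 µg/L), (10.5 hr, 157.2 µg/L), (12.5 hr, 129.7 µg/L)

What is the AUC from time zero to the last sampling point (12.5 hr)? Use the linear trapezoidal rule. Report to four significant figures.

AUC = 3188 µg/L·hr

Trapezoidal AUC_0→12.5:
  [0→1]: (430.9+391.5)/2 × 1 = 411.2
  [1→7]: (391.5+220.0)/2 × 6 = 1834.5
  [7→7.5]: (220.0+209.7)/2 × 0.5 = 107.425
  [7.5→9]: (209.7+181.6)/2 × 1.5 = 293.475
  [9→10.5]: (181.6+157.2)/2 × 1.5 = 254.1
  [10.5→12.5]: (157.2+129.7)/2 × 2 = 286.9
  Sum = 3187.6 µg/L·hr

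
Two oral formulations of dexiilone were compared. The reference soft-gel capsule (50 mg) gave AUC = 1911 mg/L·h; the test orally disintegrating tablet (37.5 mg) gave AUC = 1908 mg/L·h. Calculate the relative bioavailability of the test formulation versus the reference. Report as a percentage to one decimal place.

F_rel = (AUC_test/D_test) / (AUC_ref/D_ref)
      = (1908/37.5) / (1911/50)
      = 50.88 / 38.22 = 1.3312 = 133.12%

F_rel = 133.1%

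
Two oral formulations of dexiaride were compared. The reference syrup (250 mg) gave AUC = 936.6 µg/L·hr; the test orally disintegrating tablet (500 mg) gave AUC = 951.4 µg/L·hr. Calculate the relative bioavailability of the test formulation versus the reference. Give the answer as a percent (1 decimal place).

F_rel = 50.8%

F_rel = (AUC_test/D_test) / (AUC_ref/D_ref)
      = (951.4/500) / (936.6/250)
      = 1.9028 / 3.7464 = 0.5079 = 50.79%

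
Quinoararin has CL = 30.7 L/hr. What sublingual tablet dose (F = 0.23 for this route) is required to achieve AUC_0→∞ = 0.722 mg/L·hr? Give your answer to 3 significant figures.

Dose = 96.4 mg

Dose = CL × AUC_0→∞ / F
     = 30.7 × 0.722 / 0.23 = 96.3713 mg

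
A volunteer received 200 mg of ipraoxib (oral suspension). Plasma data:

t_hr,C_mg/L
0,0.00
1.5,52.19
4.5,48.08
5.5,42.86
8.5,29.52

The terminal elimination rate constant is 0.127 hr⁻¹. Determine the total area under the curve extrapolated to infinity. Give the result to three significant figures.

AUC = 576 mg/L·hr

Trapezoidal AUC_0→8.5:
  [0→1.5]: (0.00+52.19)/2 × 1.5 = 39.1425
  [1.5→4.5]: (52.19+48.08)/2 × 3 = 150.405
  [4.5→5.5]: (48.08+42.86)/2 × 1 = 45.47
  [5.5→8.5]: (42.86+29.52)/2 × 3 = 108.57
  Sum = 343.5875 mg/L·hr
Extrapolated tail: C_last / k_e = 29.52 / 0.127 = 232.441
AUC_0→∞ = 343.5875 + 232.441 = 576.0285 mg/L·hr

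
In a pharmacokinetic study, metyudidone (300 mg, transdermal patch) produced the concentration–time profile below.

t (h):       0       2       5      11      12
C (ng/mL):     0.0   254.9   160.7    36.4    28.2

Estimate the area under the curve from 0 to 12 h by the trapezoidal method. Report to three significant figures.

Trapezoidal AUC_0→12:
  [0→2]: (0.0+254.9)/2 × 2 = 254.9
  [2→5]: (254.9+160.7)/2 × 3 = 623.4
  [5→11]: (160.7+36.4)/2 × 6 = 591.3
  [11→12]: (36.4+28.2)/2 × 1 = 32.3
  Sum = 1501.9 ng/mL·h

AUC = 1500 ng/mL·h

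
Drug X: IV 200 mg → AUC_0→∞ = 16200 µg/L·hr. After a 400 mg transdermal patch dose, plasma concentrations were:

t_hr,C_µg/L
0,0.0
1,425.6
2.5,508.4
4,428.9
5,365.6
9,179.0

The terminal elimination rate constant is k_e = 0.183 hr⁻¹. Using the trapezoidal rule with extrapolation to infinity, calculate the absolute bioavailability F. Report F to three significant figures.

Trapezoidal AUC_0→9 (transdermal patch):
  [0→1]: (0.0+425.6)/2 × 1 = 212.8
  [1→2.5]: (425.6+508.4)/2 × 1.5 = 700.5
  [2.5→4]: (508.4+428.9)/2 × 1.5 = 702.975
  [4→5]: (428.9+365.6)/2 × 1 = 397.25
  [5→9]: (365.6+179.0)/2 × 4 = 1089.2
  Sum = 3102.725 µg/L·hr
Tail: C_last/k_e = 179.0/0.183 = 978.142
AUC_0→∞ (transdermal patch) = 3102.725 + 978.142 = 4080.867 µg/L·hr
F = (AUC_ev/D_ev)/(AUC_iv/D_iv) = (4080.867/400)/(16200/200) = 10.2022/81 = 0.1260

F = 0.126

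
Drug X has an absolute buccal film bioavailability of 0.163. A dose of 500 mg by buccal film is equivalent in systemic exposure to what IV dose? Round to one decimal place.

Systemic exposure from an extravascular dose = F × D_ev, so the equivalent IV dose is F × D_ev.
D_iv = F × D_ev = 0.163 × 500 = 81.5 mg

D_iv = 81.5 mg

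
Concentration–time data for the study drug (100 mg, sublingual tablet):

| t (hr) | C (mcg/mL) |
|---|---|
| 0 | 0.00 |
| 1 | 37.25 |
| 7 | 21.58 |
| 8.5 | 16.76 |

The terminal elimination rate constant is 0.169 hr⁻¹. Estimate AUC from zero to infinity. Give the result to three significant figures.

AUC = 323 mcg/mL·hr

Trapezoidal AUC_0→8.5:
  [0→1]: (0.00+37.25)/2 × 1 = 18.625
  [1→7]: (37.25+21.58)/2 × 6 = 176.49
  [7→8.5]: (21.58+16.76)/2 × 1.5 = 28.755
  Sum = 223.87 mcg/mL·hr
Extrapolated tail: C_last / k_e = 16.76 / 0.169 = 99.172
AUC_0→∞ = 223.87 + 99.172 = 323.042 mcg/mL·hr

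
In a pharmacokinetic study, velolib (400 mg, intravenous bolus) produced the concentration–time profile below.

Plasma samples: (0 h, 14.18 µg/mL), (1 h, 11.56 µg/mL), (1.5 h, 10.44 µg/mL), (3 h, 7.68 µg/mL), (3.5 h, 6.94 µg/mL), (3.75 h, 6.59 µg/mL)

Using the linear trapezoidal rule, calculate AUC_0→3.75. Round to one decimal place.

Trapezoidal AUC_0→3.75:
  [0→1]: (14.18+11.56)/2 × 1 = 12.87
  [1→1.5]: (11.56+10.44)/2 × 0.5 = 5.5
  [1.5→3]: (10.44+7.68)/2 × 1.5 = 13.59
  [3→3.5]: (7.68+6.94)/2 × 0.5 = 3.655
  [3.5→3.75]: (6.94+6.59)/2 × 0.25 = 1.69125
  Sum = 37.30625 µg/mL·h

AUC = 37.3 µg/mL·h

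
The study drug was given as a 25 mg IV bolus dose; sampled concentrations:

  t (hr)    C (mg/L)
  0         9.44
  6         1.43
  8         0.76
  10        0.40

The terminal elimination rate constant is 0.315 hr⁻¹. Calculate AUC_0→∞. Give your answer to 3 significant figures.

Trapezoidal AUC_0→10:
  [0→6]: (9.44+1.43)/2 × 6 = 32.61
  [6→8]: (1.43+0.76)/2 × 2 = 2.19
  [8→10]: (0.76+0.40)/2 × 2 = 1.16
  Sum = 35.96 mg/L·hr
Extrapolated tail: C_last / k_e = 0.40 / 0.315 = 1.270
AUC_0→∞ = 35.96 + 1.270 = 37.23 mg/L·hr

AUC = 37.2 mg/L·hr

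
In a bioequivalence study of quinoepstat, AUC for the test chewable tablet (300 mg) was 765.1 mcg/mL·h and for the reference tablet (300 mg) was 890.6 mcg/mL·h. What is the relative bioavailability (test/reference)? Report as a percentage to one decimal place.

F_rel = (AUC_test/D_test) / (AUC_ref/D_ref)
      = (765.1/300) / (890.6/300)
      = 2.55033 / 2.96867 = 0.8591 = 85.91%

F_rel = 85.9%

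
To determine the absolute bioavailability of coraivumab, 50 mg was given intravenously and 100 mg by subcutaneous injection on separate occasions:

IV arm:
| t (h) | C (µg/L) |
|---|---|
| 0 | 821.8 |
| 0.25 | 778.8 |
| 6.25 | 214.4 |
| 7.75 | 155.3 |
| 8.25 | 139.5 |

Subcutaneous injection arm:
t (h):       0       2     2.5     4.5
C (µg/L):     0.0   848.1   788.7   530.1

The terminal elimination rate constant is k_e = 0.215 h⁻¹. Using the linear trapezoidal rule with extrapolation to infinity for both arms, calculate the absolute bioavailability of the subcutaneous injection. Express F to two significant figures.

F = 0.60

Trapezoidal AUC_0→8.25 (IV):
  [0→0.25]: (821.8+778.8)/2 × 0.25 = 200.075
  [0.25→6.25]: (778.8+214.4)/2 × 6 = 2979.6
  [6.25→7.75]: (214.4+155.3)/2 × 1.5 = 277.275
  [7.75→8.25]: (155.3+139.5)/2 × 0.5 = 73.7
  Sum = 3530.65 µg/L·h
IV tail: 139.5/0.215 = 648.837; AUC_iv,0→∞ = 3530.65 + 648.837 = 4179.487 µg/L·h
Trapezoidal AUC_0→4.5 (subcutaneous injection):
  [0→2]: (0.0+848.1)/2 × 2 = 848.1
  [2→2.5]: (848.1+788.7)/2 × 0.5 = 409.2
  [2.5→4.5]: (788.7+530.1)/2 × 2 = 1318.8
  Sum = 2576.1 µg/L·h
subcutaneous injection tail: 530.1/0.215 = 2465.581; AUC_ev,0→∞ = 2576.1 + 2465.581 = 5041.681 µg/L·h
F = (AUC_ev/D_ev)/(AUC_iv/D_iv) = (5041.681/100)/(4179.487/50) = 50.41681/83.58974 = 0.6031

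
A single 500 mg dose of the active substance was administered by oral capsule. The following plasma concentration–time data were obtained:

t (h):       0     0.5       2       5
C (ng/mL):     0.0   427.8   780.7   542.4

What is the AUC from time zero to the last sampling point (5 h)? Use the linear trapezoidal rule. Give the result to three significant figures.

AUC = 3000 ng/mL·h

Trapezoidal AUC_0→5:
  [0→0.5]: (0.0+427.8)/2 × 0.5 = 106.95
  [0.5→2]: (427.8+780.7)/2 × 1.5 = 906.375
  [2→5]: (780.7+542.4)/2 × 3 = 1984.65
  Sum = 2997.975 ng/mL·h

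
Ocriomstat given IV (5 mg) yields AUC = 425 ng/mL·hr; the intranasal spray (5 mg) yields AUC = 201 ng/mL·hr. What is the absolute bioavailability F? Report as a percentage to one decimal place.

F = (AUC_ev / D_ev) / (AUC_iv / D_iv)
  = (201/5) / (425/5)
  = 40.2 / 85 = 0.4729
  = 47.29%

F = 47.3%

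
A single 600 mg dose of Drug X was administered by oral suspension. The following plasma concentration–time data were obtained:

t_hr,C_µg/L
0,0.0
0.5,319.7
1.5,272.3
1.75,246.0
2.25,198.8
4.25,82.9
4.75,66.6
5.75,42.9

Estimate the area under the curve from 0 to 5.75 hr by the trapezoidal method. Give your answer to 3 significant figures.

AUC = 926 µg/L·hr

Trapezoidal AUC_0→5.75:
  [0→0.5]: (0.0+319.7)/2 × 0.5 = 79.925
  [0.5→1.5]: (319.7+272.3)/2 × 1 = 296.0
  [1.5→1.75]: (272.3+246.0)/2 × 0.25 = 64.7875
  [1.75→2.25]: (246.0+198.8)/2 × 0.5 = 111.2
  [2.25→4.25]: (198.8+82.9)/2 × 2 = 281.7
  [4.25→4.75]: (82.9+66.6)/2 × 0.5 = 37.375
  [4.75→5.75]: (66.6+42.9)/2 × 1 = 54.75
  Sum = 925.7375 µg/L·hr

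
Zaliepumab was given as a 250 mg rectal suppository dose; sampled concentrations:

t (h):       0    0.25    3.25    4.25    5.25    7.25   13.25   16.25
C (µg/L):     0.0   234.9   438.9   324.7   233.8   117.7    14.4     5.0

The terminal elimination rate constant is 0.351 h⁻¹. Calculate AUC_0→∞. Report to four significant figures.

AUC = 2492 µg/L·h

Trapezoidal AUC_0→16.25:
  [0→0.25]: (0.0+234.9)/2 × 0.25 = 29.3625
  [0.25→3.25]: (234.9+438.9)/2 × 3 = 1010.7
  [3.25→4.25]: (438.9+324.7)/2 × 1 = 381.8
  [4.25→5.25]: (324.7+233.8)/2 × 1 = 279.25
  [5.25→7.25]: (233.8+117.7)/2 × 2 = 351.5
  [7.25→13.25]: (117.7+14.4)/2 × 6 = 396.3
  [13.25→16.25]: (14.4+5.0)/2 × 3 = 29.1
  Sum = 2478.0125 µg/L·h
Extrapolated tail: C_last / k_e = 5.0 / 0.351 = 14.245
AUC_0→∞ = 2478.0125 + 14.245 = 2492.2575 µg/L·h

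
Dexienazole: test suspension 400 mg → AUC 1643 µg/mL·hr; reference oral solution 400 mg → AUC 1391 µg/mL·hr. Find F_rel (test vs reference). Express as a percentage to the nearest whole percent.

F_rel = (AUC_test/D_test) / (AUC_ref/D_ref)
      = (1643/400) / (1391/400)
      = 4.1075 / 3.4775 = 1.1812 = 118.12%

F_rel = 118%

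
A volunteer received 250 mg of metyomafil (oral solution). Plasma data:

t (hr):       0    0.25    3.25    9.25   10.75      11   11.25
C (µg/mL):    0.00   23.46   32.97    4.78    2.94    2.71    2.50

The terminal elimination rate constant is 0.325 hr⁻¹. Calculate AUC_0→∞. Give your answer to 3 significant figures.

AUC = 216 µg/mL·hr

Trapezoidal AUC_0→11.25:
  [0→0.25]: (0.00+23.46)/2 × 0.25 = 2.9325
  [0.25→3.25]: (23.46+32.97)/2 × 3 = 84.645
  [3.25→9.25]: (32.97+4.78)/2 × 6 = 113.25
  [9.25→10.75]: (4.78+2.94)/2 × 1.5 = 5.79
  [10.75→11]: (2.94+2.71)/2 × 0.25 = 0.70625
  [11→11.25]: (2.71+2.50)/2 × 0.25 = 0.65125
  Sum = 207.975 µg/mL·hr
Extrapolated tail: C_last / k_e = 2.50 / 0.325 = 7.692
AUC_0→∞ = 207.975 + 7.692 = 215.667 µg/mL·hr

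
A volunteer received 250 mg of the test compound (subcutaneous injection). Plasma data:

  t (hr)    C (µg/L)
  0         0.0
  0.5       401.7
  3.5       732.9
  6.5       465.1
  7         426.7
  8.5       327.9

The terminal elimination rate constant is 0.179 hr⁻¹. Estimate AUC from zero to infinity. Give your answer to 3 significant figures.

Trapezoidal AUC_0→8.5:
  [0→0.5]: (0.0+401.7)/2 × 0.5 = 100.425
  [0.5→3.5]: (401.7+732.9)/2 × 3 = 1701.9
  [3.5→6.5]: (732.9+465.1)/2 × 3 = 1797.0
  [6.5→7]: (465.1+426.7)/2 × 0.5 = 222.95
  [7→8.5]: (426.7+327.9)/2 × 1.5 = 565.95
  Sum = 4388.225 µg/L·hr
Extrapolated tail: C_last / k_e = 327.9 / 0.179 = 1831.844
AUC_0→∞ = 4388.225 + 1831.844 = 6220.069 µg/L·hr

AUC = 6220 µg/L·hr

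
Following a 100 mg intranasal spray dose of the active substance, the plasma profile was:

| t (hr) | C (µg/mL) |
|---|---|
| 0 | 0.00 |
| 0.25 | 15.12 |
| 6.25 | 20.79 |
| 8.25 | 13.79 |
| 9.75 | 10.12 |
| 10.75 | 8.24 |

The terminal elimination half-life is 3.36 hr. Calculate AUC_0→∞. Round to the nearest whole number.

Trapezoidal AUC_0→10.75:
  [0→0.25]: (0.00+15.12)/2 × 0.25 = 1.89
  [0.25→6.25]: (15.12+20.79)/2 × 6 = 107.73
  [6.25→8.25]: (20.79+13.79)/2 × 2 = 34.58
  [8.25→9.75]: (13.79+10.12)/2 × 1.5 = 17.9325
  [9.75→10.75]: (10.12+8.24)/2 × 1 = 9.18
  Sum = 171.3125 µg/mL·hr
k_e = ln2 / t½ = 0.693147 / 3.36 = 0.2063 hr^-1
Extrapolated tail: C_last / k_e = 8.24 / 0.2063 = 39.942
AUC_0→∞ = 171.3125 + 39.942 = 211.2545 µg/mL·hr

AUC = 211 µg/mL·hr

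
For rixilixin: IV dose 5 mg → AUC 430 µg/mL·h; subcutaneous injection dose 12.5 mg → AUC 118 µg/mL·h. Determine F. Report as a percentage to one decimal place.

F = 11.0%

F = (AUC_ev / D_ev) / (AUC_iv / D_iv)
  = (118/12.5) / (430/5)
  = 9.44 / 86 = 0.1098
  = 10.98%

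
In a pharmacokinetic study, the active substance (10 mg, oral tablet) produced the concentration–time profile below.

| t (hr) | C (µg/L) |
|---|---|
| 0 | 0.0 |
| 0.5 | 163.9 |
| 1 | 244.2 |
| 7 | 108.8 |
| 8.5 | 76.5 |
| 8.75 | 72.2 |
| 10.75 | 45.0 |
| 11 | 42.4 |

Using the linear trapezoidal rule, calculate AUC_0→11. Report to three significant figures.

AUC = 1490 µg/L·hr

Trapezoidal AUC_0→11:
  [0→0.5]: (0.0+163.9)/2 × 0.5 = 40.975
  [0.5→1]: (163.9+244.2)/2 × 0.5 = 102.025
  [1→7]: (244.2+108.8)/2 × 6 = 1059.0
  [7→8.5]: (108.8+76.5)/2 × 1.5 = 138.975
  [8.5→8.75]: (76.5+72.2)/2 × 0.25 = 18.5875
  [8.75→10.75]: (72.2+45.0)/2 × 2 = 117.2
  [10.75→11]: (45.0+42.4)/2 × 0.25 = 10.925
  Sum = 1487.6875 µg/L·hr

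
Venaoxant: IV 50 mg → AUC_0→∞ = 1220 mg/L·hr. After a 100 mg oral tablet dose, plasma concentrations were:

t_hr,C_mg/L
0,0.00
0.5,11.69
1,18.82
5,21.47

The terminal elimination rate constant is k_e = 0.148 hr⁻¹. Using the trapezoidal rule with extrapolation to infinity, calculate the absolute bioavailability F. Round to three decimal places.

F = 0.097

Trapezoidal AUC_0→5 (oral tablet):
  [0→0.5]: (0.00+11.69)/2 × 0.5 = 2.9225
  [0.5→1]: (11.69+18.82)/2 × 0.5 = 7.6275
  [1→5]: (18.82+21.47)/2 × 4 = 80.58
  Sum = 91.13 mg/L·hr
Tail: C_last/k_e = 21.47/0.148 = 145.068
AUC_0→∞ (oral tablet) = 91.13 + 145.068 = 236.198 mg/L·hr
F = (AUC_ev/D_ev)/(AUC_iv/D_iv) = (236.198/100)/(1220/50) = 2.36198/24.4 = 0.0968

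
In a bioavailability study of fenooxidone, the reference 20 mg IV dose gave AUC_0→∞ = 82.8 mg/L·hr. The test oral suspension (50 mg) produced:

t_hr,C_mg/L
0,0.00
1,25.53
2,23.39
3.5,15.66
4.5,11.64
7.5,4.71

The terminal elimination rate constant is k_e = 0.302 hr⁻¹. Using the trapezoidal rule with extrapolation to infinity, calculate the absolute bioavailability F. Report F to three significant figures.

F = 0.581

Trapezoidal AUC_0→7.5 (oral suspension):
  [0→1]: (0.00+25.53)/2 × 1 = 12.765
  [1→2]: (25.53+23.39)/2 × 1 = 24.46
  [2→3.5]: (23.39+15.66)/2 × 1.5 = 29.2875
  [3.5→4.5]: (15.66+11.64)/2 × 1 = 13.65
  [4.5→7.5]: (11.64+4.71)/2 × 3 = 24.525
  Sum = 104.6875 mg/L·hr
Tail: C_last/k_e = 4.71/0.302 = 15.596
AUC_0→∞ (oral suspension) = 104.6875 + 15.596 = 120.2835 mg/L·hr
F = (AUC_ev/D_ev)/(AUC_iv/D_iv) = (120.2835/50)/(82.8/20) = 2.40567/4.14 = 0.5811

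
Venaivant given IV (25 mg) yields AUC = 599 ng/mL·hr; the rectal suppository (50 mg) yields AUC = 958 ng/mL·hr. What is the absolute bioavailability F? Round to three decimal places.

F = (AUC_ev / D_ev) / (AUC_iv / D_iv)
  = (958/50) / (599/25)
  = 19.16 / 23.96 = 0.7997

F = 0.800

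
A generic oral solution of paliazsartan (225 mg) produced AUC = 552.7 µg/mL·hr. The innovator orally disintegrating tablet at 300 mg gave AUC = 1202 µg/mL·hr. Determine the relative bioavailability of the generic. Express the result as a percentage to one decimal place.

F_rel = (AUC_test/D_test) / (AUC_ref/D_ref)
      = (552.7/225) / (1202/300)
      = 2.45644 / 4.00667 = 0.6131 = 61.31%

F_rel = 61.3%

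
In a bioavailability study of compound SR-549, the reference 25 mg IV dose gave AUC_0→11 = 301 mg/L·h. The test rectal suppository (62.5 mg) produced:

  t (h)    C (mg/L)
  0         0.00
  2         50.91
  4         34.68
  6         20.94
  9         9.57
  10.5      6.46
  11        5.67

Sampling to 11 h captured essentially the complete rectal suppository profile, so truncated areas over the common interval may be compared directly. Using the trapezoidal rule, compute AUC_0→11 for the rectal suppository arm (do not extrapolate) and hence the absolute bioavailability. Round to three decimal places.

Trapezoidal AUC_0→11 (rectal suppository):
  [0→2]: (0.00+50.91)/2 × 2 = 50.91
  [2→4]: (50.91+34.68)/2 × 2 = 85.59
  [4→6]: (34.68+20.94)/2 × 2 = 55.62
  [6→9]: (20.94+9.57)/2 × 3 = 45.765
  [9→10.5]: (9.57+6.46)/2 × 1.5 = 12.0225
  [10.5→11]: (6.46+5.67)/2 × 0.5 = 3.0325
  Sum = 252.94 mg/L·h
F = (AUC_ev/D_ev)/(AUC_iv/D_iv) = (252.94/62.5)/(301/25) = 4.04704/12.04 = 0.3361

F = 0.336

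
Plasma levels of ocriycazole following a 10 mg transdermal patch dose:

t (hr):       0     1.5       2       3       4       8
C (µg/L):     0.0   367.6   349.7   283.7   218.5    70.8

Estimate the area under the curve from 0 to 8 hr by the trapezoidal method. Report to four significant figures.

AUC = 1601 µg/L·hr

Trapezoidal AUC_0→8:
  [0→1.5]: (0.0+367.6)/2 × 1.5 = 275.7
  [1.5→2]: (367.6+349.7)/2 × 0.5 = 179.325
  [2→3]: (349.7+283.7)/2 × 1 = 316.7
  [3→4]: (283.7+218.5)/2 × 1 = 251.1
  [4→8]: (218.5+70.8)/2 × 4 = 578.6
  Sum = 1601.425 µg/L·hr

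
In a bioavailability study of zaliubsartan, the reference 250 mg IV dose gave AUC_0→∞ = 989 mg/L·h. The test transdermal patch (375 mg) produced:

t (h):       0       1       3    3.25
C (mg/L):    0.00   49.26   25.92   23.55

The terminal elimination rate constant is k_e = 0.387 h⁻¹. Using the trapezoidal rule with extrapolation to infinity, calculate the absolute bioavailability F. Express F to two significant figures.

Trapezoidal AUC_0→3.25 (transdermal patch):
  [0→1]: (0.00+49.26)/2 × 1 = 24.63
  [1→3]: (49.26+25.92)/2 × 2 = 75.18
  [3→3.25]: (25.92+23.55)/2 × 0.25 = 6.18375
  Sum = 105.99375 mg/L·h
Tail: C_last/k_e = 23.55/0.387 = 60.853
AUC_0→∞ (transdermal patch) = 105.99375 + 60.853 = 166.84675 mg/L·h
F = (AUC_ev/D_ev)/(AUC_iv/D_iv) = (166.84675/375)/(989/250) = 0.444925/3.956 = 0.1125

F = 0.11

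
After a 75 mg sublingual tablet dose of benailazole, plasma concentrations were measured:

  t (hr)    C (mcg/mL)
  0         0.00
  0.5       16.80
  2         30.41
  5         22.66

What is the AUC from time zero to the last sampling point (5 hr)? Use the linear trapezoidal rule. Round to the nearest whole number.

AUC = 119 mcg/mL·hr

Trapezoidal AUC_0→5:
  [0→0.5]: (0.00+16.80)/2 × 0.5 = 4.2
  [0.5→2]: (16.80+30.41)/2 × 1.5 = 35.4075
  [2→5]: (30.41+22.66)/2 × 3 = 79.605
  Sum = 119.2125 mcg/mL·hr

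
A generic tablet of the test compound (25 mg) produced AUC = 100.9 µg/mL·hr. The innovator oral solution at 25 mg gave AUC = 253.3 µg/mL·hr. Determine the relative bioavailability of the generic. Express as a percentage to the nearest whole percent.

F_rel = 40%

F_rel = (AUC_test/D_test) / (AUC_ref/D_ref)
      = (100.9/25) / (253.3/25)
      = 4.036 / 10.132 = 0.3983 = 39.83%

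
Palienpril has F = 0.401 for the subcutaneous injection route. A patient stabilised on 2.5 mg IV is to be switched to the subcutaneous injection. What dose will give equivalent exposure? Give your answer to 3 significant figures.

D_subcutaneous = 6.23 mg

For equal systemic exposure: F × D_ev = D_iv
D_ev = D_iv / F = 2.5 / 0.401 = 6.23441 mg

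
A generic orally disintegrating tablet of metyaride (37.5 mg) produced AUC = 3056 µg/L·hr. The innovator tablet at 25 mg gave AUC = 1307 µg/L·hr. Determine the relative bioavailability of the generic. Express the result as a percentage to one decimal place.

F_rel = (AUC_test/D_test) / (AUC_ref/D_ref)
      = (3056/37.5) / (1307/25)
      = 81.4933 / 52.28 = 1.5588 = 155.88%

F_rel = 155.9%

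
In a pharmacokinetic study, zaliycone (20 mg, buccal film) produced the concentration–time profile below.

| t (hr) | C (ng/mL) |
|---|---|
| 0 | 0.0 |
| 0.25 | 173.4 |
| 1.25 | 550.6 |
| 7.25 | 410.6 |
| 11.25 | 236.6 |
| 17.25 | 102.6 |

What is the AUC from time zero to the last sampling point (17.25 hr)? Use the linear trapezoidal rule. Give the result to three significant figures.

AUC = 5580 ng/mL·hr

Trapezoidal AUC_0→17.25:
  [0→0.25]: (0.0+173.4)/2 × 0.25 = 21.675
  [0.25→1.25]: (173.4+550.6)/2 × 1 = 362.0
  [1.25→7.25]: (550.6+410.6)/2 × 6 = 2883.6
  [7.25→11.25]: (410.6+236.6)/2 × 4 = 1294.4
  [11.25→17.25]: (236.6+102.6)/2 × 6 = 1017.6
  Sum = 5579.275 ng/mL·hr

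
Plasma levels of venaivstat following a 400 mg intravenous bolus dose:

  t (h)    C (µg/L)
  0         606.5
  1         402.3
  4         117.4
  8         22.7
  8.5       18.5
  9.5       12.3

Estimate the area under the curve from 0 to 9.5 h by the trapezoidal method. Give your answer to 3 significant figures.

AUC = 1590 µg/L·h

Trapezoidal AUC_0→9.5:
  [0→1]: (606.5+402.3)/2 × 1 = 504.4
  [1→4]: (402.3+117.4)/2 × 3 = 779.55
  [4→8]: (117.4+22.7)/2 × 4 = 280.2
  [8→8.5]: (22.7+18.5)/2 × 0.5 = 10.3
  [8.5→9.5]: (18.5+12.3)/2 × 1 = 15.4
  Sum = 1589.85 µg/L·h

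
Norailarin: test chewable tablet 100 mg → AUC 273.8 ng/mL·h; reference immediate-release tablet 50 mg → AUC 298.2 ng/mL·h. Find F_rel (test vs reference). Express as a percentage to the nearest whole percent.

F_rel = (AUC_test/D_test) / (AUC_ref/D_ref)
      = (273.8/100) / (298.2/50)
      = 2.738 / 5.964 = 0.4591 = 45.91%

F_rel = 46%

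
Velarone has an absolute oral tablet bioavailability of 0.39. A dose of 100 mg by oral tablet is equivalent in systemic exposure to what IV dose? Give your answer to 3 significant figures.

Systemic exposure from an extravascular dose = F × D_ev, so the equivalent IV dose is F × D_ev.
D_iv = F × D_ev = 0.39 × 100 = 39 mg

D_iv = 39.0 mg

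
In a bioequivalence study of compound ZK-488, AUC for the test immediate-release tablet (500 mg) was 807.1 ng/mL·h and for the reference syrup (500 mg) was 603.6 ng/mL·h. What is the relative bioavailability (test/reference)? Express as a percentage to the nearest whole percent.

F_rel = (AUC_test/D_test) / (AUC_ref/D_ref)
      = (807.1/500) / (603.6/500)
      = 1.6142 / 1.2072 = 1.3371 = 133.71%

F_rel = 134%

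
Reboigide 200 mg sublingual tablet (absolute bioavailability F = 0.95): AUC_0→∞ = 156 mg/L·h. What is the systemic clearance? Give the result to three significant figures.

CL = F × Dose / AUC_0→∞
   = 0.95 × 200 / 156 = 1.21795 L/h

CL = 1.22 L/h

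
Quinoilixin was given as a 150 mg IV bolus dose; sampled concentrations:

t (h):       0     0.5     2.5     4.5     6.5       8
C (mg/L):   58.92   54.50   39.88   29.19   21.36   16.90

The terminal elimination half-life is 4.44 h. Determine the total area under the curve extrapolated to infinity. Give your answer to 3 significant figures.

Trapezoidal AUC_0→8:
  [0→0.5]: (58.92+54.50)/2 × 0.5 = 28.355
  [0.5→2.5]: (54.50+39.88)/2 × 2 = 94.38
  [2.5→4.5]: (39.88+29.19)/2 × 2 = 69.07
  [4.5→6.5]: (29.19+21.36)/2 × 2 = 50.55
  [6.5→8]: (21.36+16.90)/2 × 1.5 = 28.695
  Sum = 271.05 mg/L·h
k_e = ln2 / t½ = 0.693147 / 4.44 = 0.1561 h^-1
Extrapolated tail: C_last / k_e = 16.90 / 0.1561 = 108.264
AUC_0→∞ = 271.05 + 108.264 = 379.314 mg/L·h

AUC = 379 mg/L·h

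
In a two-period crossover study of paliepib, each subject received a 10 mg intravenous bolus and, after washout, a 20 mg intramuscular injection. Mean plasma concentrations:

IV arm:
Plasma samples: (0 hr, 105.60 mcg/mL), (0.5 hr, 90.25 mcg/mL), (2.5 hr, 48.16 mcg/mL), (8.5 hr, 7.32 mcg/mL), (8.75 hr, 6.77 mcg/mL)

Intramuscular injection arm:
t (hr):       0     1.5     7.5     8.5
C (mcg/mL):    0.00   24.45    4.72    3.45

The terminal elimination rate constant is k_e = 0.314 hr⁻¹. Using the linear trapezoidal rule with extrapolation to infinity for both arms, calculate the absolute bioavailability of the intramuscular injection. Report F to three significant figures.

F = 0.160

Trapezoidal AUC_0→8.75 (IV):
  [0→0.5]: (105.60+90.25)/2 × 0.5 = 48.9625
  [0.5→2.5]: (90.25+48.16)/2 × 2 = 138.41
  [2.5→8.5]: (48.16+7.32)/2 × 6 = 166.44
  [8.5→8.75]: (7.32+6.77)/2 × 0.25 = 1.76125
  Sum = 355.57375 mcg/mL·hr
IV tail: 6.77/0.314 = 21.561; AUC_iv,0→∞ = 355.57375 + 21.561 = 377.13475 mcg/mL·hr
Trapezoidal AUC_0→8.5 (intramuscular injection):
  [0→1.5]: (0.00+24.45)/2 × 1.5 = 18.3375
  [1.5→7.5]: (24.45+4.72)/2 × 6 = 87.51
  [7.5→8.5]: (4.72+3.45)/2 × 1 = 4.085
  Sum = 109.9325 mcg/mL·hr
intramuscular injection tail: 3.45/0.314 = 10.987; AUC_ev,0→∞ = 109.9325 + 10.987 = 120.9195 mcg/mL·hr
F = (AUC_ev/D_ev)/(AUC_iv/D_iv) = (120.9195/20)/(377.13475/10) = 6.045975/37.713475 = 0.1603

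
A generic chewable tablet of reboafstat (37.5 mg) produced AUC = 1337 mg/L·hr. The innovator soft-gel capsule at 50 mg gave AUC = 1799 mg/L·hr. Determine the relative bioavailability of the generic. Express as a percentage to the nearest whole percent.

F_rel = 99%

F_rel = (AUC_test/D_test) / (AUC_ref/D_ref)
      = (1337/37.5) / (1799/50)
      = 35.6533 / 35.98 = 0.9909 = 99.09%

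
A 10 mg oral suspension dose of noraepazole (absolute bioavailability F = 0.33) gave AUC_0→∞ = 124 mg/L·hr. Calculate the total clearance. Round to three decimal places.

CL = 0.027 L/hr

CL = F × Dose / AUC_0→∞
   = 0.33 × 10 / 124 = 0.0266129 L/hr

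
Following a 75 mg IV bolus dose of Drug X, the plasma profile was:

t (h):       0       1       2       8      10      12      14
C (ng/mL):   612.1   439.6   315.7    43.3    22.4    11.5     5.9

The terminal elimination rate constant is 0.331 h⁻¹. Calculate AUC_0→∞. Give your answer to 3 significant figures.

Trapezoidal AUC_0→14:
  [0→1]: (612.1+439.6)/2 × 1 = 525.85
  [1→2]: (439.6+315.7)/2 × 1 = 377.65
  [2→8]: (315.7+43.3)/2 × 6 = 1077.0
  [8→10]: (43.3+22.4)/2 × 2 = 65.7
  [10→12]: (22.4+11.5)/2 × 2 = 33.9
  [12→14]: (11.5+5.9)/2 × 2 = 17.4
  Sum = 2097.5 ng/mL·h
Extrapolated tail: C_last / k_e = 5.9 / 0.331 = 17.825
AUC_0→∞ = 2097.5 + 17.825 = 2115.325 ng/mL·h

AUC = 2120 ng/mL·h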